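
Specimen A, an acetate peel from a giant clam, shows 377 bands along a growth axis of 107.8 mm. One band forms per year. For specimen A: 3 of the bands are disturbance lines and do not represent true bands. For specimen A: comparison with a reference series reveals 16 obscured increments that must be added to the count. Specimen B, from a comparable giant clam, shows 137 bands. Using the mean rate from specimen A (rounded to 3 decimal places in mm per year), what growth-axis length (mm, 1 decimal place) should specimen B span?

Specimen A: correcting the raw count gives 377 − 3 + 16 = 390 true bands.
A: Mean rate = 107.8 mm / 390 years ≈ 0.276 mm/year.
Length of B = 0.276 × 137 = 37.8 mm.

37.8 mm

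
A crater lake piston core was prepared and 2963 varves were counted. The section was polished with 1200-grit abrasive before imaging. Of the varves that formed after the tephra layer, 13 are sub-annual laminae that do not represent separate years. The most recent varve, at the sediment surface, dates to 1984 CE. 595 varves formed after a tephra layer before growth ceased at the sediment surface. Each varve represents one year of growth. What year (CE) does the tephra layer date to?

1402 CE

There are 595 varves younger than the tephra layer.
Excluding 13 false varves: 595 − 13 = 582.
The varve at the sediment surface is 1984 CE, so the tephra layer dates to 1984 − 582 = 1402 CE.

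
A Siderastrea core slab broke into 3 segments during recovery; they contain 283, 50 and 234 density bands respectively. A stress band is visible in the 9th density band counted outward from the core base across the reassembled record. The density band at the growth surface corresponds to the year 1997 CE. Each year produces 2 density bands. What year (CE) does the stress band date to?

Total density bands = 283 + 50 + 234 = 567.
567 − 9 = 558 density bands lie beyond the stress band toward the growth surface.
Dividing by 2 density bands per year: 558 / 2 = 279 years.
1997 − 279 = 1718 CE.

1718 CE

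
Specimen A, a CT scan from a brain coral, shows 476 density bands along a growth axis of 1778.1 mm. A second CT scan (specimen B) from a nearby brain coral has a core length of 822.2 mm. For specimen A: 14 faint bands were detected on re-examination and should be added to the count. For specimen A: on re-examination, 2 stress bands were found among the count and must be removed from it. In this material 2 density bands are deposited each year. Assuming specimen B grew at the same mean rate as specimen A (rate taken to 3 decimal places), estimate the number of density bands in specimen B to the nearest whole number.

226 density bands

Specimen A: after corrections the count is 476 − 2 + 14 = 488 density bands.
Specimen A: with 2 density bands per year, 488 / 2 = 244 years.
A: Extension rate ≈ 1778.1 / 244 = 7.287 mm/yr.
B spans 822.2 / 7.287 = 112.83 years; at 2 density bands per year that is 112.83 × 2 ≈ 226 density bands.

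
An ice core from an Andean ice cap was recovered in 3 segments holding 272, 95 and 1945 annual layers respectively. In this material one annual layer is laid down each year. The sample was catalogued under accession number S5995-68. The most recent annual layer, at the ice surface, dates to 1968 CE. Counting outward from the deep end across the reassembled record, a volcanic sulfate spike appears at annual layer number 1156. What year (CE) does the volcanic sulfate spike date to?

Total annual layers = 272 + 95 + 1945 = 2312.
2312 − 1156 = 1156 annual layers lie beyond the volcanic sulfate spike toward the ice surface.
Counting back 1156 years from 1968 CE places the volcanic sulfate spike in 1968 − 1156 = 812 CE.

812 CE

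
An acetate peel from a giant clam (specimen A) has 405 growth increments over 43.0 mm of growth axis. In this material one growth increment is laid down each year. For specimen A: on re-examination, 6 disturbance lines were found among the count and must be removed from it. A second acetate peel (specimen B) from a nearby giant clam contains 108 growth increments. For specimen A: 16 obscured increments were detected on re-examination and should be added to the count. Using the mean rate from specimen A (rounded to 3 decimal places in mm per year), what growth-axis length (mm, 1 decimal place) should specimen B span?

11.2 mm

Specimen A: correcting the raw count gives 405 − 6 + 16 = 415 true growth increments.
A: Mean rate = 43.0 mm / 415 years ≈ 0.104 mm per year.
B's length ≈ 0.104 × 108 = 11.2 mm.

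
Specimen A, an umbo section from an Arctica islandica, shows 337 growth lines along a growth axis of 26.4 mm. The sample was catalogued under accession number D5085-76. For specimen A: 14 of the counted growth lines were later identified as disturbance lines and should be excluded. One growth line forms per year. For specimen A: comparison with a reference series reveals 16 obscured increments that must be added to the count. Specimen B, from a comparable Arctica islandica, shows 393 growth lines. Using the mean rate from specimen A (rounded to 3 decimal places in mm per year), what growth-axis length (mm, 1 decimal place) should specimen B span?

30.7 mm

Specimen A: true growth line count = 337 − 14 + 16 = 339.
A: Extension rate ≈ 26.4 / 339 = 0.078 mm/year.
For B, 0.078 mm/year × 393 years = 30.7 mm.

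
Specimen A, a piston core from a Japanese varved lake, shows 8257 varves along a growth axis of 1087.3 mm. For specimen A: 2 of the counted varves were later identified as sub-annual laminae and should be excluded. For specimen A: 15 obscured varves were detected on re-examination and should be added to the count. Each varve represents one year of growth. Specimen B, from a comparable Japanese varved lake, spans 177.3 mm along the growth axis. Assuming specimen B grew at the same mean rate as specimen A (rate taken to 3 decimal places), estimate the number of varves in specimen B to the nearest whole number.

1353 varves

Specimen A: after corrections the count is 8257 − 2 + 15 = 8270 varves.
A: 1087.3 mm over 8270 years gives 1087.3 / 8270 ≈ 0.131 mm/yr.
Specimen B: 177.3 mm / 0.131 mm per year = 1353.44 years ≈ 1353 varves.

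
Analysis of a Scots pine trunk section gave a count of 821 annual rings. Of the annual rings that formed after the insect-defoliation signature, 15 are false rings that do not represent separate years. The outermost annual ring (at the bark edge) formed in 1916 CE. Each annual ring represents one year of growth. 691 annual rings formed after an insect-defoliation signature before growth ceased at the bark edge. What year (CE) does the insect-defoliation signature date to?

691 annual rings formed after the insect-defoliation signature.
Excluding 15 false annual rings: 691 − 15 = 676.
Counting back 676 years from 1916 CE places the insect-defoliation signature in 1916 − 676 = 1240 CE.

1240 CE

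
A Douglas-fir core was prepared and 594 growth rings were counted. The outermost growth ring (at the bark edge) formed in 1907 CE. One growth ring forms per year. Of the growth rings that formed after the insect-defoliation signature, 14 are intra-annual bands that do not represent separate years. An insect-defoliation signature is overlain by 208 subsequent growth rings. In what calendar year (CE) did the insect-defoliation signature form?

There are 208 growth rings younger than the insect-defoliation signature.
208 − 14 false = 194 true growth rings after the insect-defoliation signature.
1907 − 194 = 1713 CE.

1713 CE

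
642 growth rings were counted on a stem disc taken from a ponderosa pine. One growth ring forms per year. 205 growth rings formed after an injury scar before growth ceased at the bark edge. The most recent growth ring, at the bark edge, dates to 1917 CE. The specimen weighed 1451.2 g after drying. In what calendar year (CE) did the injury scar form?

There are 205 growth rings younger than the injury scar.
The growth ring at the bark edge is 1917 CE, so the injury scar dates to 1917 − 205 = 1712 CE.

1712 CE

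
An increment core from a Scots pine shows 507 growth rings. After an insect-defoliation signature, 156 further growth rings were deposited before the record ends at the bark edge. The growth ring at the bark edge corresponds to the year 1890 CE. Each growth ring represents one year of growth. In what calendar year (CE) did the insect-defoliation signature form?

1734 CE

156 growth rings post-date the insect-defoliation signature.
Counting back 156 years from 1890 CE places the insect-defoliation signature in 1890 − 156 = 1734 CE.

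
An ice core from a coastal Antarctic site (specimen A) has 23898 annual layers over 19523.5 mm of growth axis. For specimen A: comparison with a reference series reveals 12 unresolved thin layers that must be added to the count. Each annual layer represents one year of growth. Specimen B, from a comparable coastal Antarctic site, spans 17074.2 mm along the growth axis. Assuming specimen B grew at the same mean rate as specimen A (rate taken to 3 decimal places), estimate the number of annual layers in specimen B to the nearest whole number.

Specimen A: adjusted count: 23898 + 12 = 23910 annual layers.
A: Mean rate = 19523.5 mm / 23910 years ≈ 0.817 mm per year.
For B, 17074.2 / 0.817 = 20898.65 years ≈ 20899 annual layers.

20899 annual layers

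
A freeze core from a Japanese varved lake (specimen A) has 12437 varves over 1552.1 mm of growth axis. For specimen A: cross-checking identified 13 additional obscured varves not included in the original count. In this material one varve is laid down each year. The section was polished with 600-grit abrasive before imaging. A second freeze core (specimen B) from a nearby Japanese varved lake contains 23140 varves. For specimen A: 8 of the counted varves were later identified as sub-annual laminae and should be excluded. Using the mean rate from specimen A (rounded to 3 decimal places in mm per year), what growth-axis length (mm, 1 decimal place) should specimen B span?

2892.5 mm

Specimen A: after corrections the count is 12437 − 8 + 13 = 12442 varves.
A: 1552.1 mm over 12442 years gives 1552.1 / 12442 ≈ 0.125 mm/year.
Length of B = 0.125 × 23140 = 2892.5 mm.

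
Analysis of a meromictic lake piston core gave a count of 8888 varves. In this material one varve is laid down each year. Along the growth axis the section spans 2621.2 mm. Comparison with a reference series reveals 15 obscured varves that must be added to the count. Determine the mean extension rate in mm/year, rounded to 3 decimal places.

Correcting the raw count gives 8888 + 15 = 8903 true varves.
Extension rate ≈ 2621.2 / 8903 = 0.294 mm/year.

0.294 mm/year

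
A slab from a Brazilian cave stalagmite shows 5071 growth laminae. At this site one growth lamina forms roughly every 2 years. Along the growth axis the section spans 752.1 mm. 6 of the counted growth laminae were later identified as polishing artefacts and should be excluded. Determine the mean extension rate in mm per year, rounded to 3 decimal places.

0.074 mm per year

Adjusted count: 5071 − 6 = 5065 growth laminae.
Multiplying by 2 years per growth lamina: 5065 × 2 = 10130 years.
Mean rate = 752.1 mm / 10130 years ≈ 0.074 mm per year.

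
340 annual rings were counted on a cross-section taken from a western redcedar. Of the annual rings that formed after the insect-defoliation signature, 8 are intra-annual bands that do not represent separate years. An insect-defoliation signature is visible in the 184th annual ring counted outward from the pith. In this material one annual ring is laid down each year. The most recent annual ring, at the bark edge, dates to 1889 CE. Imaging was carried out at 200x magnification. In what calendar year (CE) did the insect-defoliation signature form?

1741 CE

340 − 184 = 156 annual rings lie beyond the insect-defoliation signature toward the bark edge.
Removing the 8 false annual rings leaves 156 − 8 = 148 true annual rings beyond the insect-defoliation signature.
1889 − 148 = 1741 CE.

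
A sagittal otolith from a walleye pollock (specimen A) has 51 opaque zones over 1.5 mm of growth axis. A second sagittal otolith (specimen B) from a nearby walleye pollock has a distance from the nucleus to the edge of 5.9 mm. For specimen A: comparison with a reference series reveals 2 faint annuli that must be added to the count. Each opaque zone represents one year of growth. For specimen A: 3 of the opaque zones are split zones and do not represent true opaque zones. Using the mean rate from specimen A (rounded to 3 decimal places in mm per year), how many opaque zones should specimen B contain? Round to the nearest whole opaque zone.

Specimen A: correcting the raw count gives 51 − 3 + 2 = 50 true opaque zones.
A: 1.5 mm over 50 years gives 1.5 / 50 ≈ 0.030 mm per year.
Specimen B: 5.9 mm / 0.030 mm per year = 196.67 years ≈ 197 opaque zones.

197 opaque zones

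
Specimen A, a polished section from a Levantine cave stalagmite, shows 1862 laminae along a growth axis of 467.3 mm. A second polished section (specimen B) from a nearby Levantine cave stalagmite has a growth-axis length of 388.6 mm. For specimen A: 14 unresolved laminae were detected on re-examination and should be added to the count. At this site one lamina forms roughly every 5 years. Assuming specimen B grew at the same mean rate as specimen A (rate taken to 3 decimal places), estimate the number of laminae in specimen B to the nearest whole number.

1554 laminae

Specimen A: after corrections the count is 1862 + 14 = 1876 laminae.
Specimen A: multiplying by 5 years per lamina: 1876 × 5 = 9380 years.
A: 467.3 mm over 9380 years gives 467.3 / 9380 ≈ 0.050 mm/yr.
B spans 388.6 / 0.050 = 7772.00 years; at 5 years per lamina that is 7772.00 / 5 ≈ 1554 laminae.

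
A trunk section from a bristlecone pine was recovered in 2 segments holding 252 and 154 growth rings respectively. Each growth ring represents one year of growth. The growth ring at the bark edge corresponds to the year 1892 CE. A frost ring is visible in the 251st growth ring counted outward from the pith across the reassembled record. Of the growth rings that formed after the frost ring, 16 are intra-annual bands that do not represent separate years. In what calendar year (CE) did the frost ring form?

Total growth rings = 252 + 154 = 406.
Between growth ring 251 and the bark edge there are 406 − 251 = 155 growth rings.
155 − 16 false = 139 true growth rings after the frost ring.
The growth ring at the bark edge is 1892 CE, so the frost ring dates to 1892 − 139 = 1753 CE.

1753 CE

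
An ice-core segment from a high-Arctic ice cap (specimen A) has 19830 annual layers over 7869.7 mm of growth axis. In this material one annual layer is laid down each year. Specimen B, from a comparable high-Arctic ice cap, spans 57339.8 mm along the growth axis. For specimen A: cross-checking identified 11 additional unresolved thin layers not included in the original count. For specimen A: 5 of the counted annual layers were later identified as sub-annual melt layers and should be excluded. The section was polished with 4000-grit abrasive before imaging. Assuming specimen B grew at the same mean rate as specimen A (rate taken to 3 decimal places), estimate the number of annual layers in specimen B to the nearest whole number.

Specimen A: correcting the raw count gives 19830 − 5 + 11 = 19836 true annual layers.
A: Mean rate = 7869.7 mm / 19836 years ≈ 0.397 mm/yr.
For B, 57339.8 / 0.397 = 144432.75 years ≈ 144433 annual layers.

144433 annual layers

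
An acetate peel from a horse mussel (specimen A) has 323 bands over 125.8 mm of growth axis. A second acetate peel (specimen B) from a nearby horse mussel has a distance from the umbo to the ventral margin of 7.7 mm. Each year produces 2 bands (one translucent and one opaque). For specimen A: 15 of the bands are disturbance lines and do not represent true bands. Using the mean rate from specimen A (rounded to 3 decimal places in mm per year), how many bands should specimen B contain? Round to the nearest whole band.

Specimen A: true band count = 323 − 15 = 308.
Specimen A: 308 bands at 2 per year is 308 / 2 = 154 years.
A: Extension rate ≈ 125.8 / 154 = 0.817 mm per year.
B spans 7.7 / 0.817 = 9.42 years; at 2 bands per year that is 9.42 × 2 ≈ 19 bands.

19 bands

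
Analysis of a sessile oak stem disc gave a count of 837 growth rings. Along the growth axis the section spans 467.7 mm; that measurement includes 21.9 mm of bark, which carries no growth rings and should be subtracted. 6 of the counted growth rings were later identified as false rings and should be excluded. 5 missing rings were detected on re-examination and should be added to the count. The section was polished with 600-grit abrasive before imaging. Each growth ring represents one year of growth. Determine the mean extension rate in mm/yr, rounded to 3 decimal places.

Adjusted count: 837 − 6 + 5 = 836 growth rings.
The growth record spans 467.7 − 21.9 = 445.8 mm.
Extension rate ≈ 445.8 / 836 = 0.533 mm/yr.

0.533 mm/yr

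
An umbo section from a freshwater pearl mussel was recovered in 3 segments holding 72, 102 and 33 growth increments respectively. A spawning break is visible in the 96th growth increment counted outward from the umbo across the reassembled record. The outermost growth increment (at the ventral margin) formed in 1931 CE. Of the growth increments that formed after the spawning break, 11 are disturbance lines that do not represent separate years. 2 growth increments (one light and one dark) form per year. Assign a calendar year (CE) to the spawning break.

1881 CE

Total growth increments = 72 + 102 + 33 = 207.
207 − 96 = 111 growth increments lie beyond the spawning break toward the ventral margin.
Removing the 11 false growth increments leaves 111 − 11 = 100 true growth increments beyond the spawning break.
With 2 growth increments per year, 100 / 2 = 50 years.
The growth increment at the ventral margin is 1931 CE, so the spawning break dates to 1931 − 50 = 1881 CE.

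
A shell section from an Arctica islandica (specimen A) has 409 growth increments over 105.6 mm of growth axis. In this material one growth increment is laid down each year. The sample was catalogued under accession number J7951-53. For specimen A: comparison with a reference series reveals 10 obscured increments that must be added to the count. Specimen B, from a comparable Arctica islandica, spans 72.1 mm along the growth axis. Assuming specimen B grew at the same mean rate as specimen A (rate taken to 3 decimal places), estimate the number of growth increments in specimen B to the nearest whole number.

Specimen A: correcting the raw count gives 409 + 10 = 419 true growth increments.
A: Mean rate = 105.6 mm / 419 years ≈ 0.252 mm per year.
B spans 72.1 / 0.252 = 286.11 years ≈ 286 growth increments.

286 growth increments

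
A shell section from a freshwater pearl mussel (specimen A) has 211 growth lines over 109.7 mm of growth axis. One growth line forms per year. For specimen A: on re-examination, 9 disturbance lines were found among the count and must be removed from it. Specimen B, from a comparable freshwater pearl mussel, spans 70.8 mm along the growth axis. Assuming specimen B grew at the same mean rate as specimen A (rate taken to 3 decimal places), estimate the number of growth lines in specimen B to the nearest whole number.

Specimen A: adjusted count: 211 − 9 = 202 growth lines.
A: Mean rate = 109.7 mm / 202 years ≈ 0.543 mm/year.
Specimen B: 70.8 mm / 0.543 mm per year = 130.39 years ≈ 130 growth lines.

130 growth lines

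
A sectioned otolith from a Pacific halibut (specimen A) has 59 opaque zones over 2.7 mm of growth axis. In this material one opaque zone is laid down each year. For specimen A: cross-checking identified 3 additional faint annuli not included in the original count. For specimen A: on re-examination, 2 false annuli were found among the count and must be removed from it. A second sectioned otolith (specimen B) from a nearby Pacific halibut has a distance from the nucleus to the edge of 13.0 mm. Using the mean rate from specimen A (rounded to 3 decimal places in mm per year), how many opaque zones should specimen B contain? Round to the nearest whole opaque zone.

289 opaque zones

Specimen A: correcting the raw count gives 59 − 2 + 3 = 60 true opaque zones.
A: 2.7 mm over 60 years gives 2.7 / 60 ≈ 0.045 mm per year.
For B, 13.0 / 0.045 = 288.89 years ≈ 289 opaque zones.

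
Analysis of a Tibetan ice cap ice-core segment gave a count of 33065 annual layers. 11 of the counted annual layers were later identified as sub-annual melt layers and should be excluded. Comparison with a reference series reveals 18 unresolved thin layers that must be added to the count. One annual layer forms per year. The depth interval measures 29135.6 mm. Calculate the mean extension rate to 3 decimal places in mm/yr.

0.881 mm/yr

True annual layer count = 33065 − 11 + 18 = 33072.
Extension rate ≈ 29135.6 / 33072 = 0.881 mm/yr.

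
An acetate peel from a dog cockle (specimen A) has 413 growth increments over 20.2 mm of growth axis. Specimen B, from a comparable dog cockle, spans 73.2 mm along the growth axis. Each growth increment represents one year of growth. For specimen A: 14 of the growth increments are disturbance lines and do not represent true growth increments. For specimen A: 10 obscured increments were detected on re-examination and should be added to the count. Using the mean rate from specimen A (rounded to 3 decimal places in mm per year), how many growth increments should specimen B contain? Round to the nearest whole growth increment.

1494 growth increments

Specimen A: adjusted count: 413 − 14 + 10 = 409 growth increments.
A: Extension rate ≈ 20.2 / 409 = 0.049 mm per year.
B spans 73.2 / 0.049 = 1493.88 years ≈ 1494 growth increments.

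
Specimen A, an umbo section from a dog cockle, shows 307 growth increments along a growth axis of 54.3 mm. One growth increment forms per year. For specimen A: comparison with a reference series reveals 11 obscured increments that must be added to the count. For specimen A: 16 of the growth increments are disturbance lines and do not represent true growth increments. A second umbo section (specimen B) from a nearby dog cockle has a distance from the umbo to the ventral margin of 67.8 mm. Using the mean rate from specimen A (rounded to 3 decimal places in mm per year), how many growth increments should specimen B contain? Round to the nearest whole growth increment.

377 growth increments

Specimen A: correcting the raw count gives 307 − 16 + 11 = 302 true growth increments.
A: Mean rate = 54.3 mm / 302 years ≈ 0.180 mm per year.
B spans 67.8 / 0.180 = 376.67 years ≈ 377 growth increments.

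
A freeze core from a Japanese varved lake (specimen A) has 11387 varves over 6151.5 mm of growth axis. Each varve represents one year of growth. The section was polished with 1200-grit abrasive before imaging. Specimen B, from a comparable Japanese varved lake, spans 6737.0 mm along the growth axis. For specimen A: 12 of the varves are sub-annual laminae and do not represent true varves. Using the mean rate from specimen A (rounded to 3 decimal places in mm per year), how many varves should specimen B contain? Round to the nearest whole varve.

Specimen A: correcting the raw count gives 11387 − 12 = 11375 true varves.
A: Mean rate = 6151.5 mm / 11375 years ≈ 0.541 mm/yr.
Specimen B: 6737.0 mm / 0.541 mm per year = 12452.87 years ≈ 12453 varves.

12453 varves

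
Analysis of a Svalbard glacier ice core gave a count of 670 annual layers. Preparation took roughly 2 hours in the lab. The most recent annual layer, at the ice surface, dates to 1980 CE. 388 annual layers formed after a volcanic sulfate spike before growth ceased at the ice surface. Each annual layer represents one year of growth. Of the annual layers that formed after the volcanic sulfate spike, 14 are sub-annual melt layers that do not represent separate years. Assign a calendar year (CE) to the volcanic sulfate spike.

1606 CE

388 annual layers post-date the volcanic sulfate spike.
388 − 14 false = 374 true annual layers after the volcanic sulfate spike.
The annual layer at the ice surface is 1980 CE, so the volcanic sulfate spike dates to 1980 − 374 = 1606 CE.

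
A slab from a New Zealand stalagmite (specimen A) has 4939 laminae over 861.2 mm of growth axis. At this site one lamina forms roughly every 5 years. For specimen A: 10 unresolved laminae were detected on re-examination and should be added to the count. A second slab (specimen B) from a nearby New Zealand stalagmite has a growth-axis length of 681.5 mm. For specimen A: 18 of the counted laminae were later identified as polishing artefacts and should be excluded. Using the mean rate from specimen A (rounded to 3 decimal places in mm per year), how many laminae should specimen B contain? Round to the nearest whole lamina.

3894 laminae

Specimen A: after corrections the count is 4939 − 18 + 10 = 4931 laminae.
Specimen A: at 5 years per lamina, 4931 × 5 = 24655 years.
A: 861.2 mm over 24655 years gives 861.2 / 24655 ≈ 0.035 mm per year.
B spans 681.5 / 0.035 = 19471.43 years; at 5 years per lamina that is 19471.43 / 5 ≈ 3894 laminae.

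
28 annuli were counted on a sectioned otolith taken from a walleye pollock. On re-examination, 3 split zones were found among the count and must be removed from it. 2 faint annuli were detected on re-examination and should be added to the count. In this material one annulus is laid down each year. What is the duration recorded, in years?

Adjusted count: 28 − 3 + 2 = 27 annuli.
One annulus per year makes the duration 27 years.

27 years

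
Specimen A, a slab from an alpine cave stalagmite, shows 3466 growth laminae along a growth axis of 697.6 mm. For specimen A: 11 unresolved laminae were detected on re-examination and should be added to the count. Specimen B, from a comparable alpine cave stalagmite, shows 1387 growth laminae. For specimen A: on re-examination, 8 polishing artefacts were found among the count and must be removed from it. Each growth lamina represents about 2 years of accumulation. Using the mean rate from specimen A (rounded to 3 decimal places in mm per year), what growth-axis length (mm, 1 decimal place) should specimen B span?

Specimen A: adjusted count: 3466 − 8 + 11 = 3469 growth laminae.
Specimen A: multiplying by 2 years per growth lamina: 3469 × 2 = 6938 years.
A: Mean rate = 697.6 mm / 6938 years ≈ 0.101 mm/year.
Specimen B: 1387 growth laminae at 2 years each span 1387 × 2 = 2774 years. Length of B = 0.101 × 2774 = 280.2 mm.

280.2 mm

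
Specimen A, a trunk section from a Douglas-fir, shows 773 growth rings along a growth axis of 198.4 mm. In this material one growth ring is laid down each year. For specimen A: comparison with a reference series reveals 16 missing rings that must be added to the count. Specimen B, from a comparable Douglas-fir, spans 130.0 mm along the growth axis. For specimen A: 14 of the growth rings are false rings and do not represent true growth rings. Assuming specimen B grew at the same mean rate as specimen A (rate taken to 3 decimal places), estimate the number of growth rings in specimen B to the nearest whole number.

Specimen A: true growth ring count = 773 − 14 + 16 = 775.
A: Extension rate ≈ 198.4 / 775 = 0.256 mm/year.
For B, 130.0 / 0.256 = 507.81 years ≈ 508 growth rings.

508 growth rings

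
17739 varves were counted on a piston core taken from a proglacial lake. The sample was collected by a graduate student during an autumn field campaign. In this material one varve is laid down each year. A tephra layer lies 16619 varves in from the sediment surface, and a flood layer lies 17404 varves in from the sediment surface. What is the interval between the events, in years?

The two markers are separated by 17404 − 16619 = 785 varves.
At one varve per year, 785 years elapsed between them.

785 years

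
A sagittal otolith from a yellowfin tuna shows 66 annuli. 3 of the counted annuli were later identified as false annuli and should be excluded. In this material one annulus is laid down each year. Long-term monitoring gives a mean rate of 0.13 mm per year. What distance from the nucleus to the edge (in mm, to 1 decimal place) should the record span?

8.2 mm

True annulus count = 66 − 3 = 63.
Predicted length = 0.13 mm/year × 63 years = 8.2 mm.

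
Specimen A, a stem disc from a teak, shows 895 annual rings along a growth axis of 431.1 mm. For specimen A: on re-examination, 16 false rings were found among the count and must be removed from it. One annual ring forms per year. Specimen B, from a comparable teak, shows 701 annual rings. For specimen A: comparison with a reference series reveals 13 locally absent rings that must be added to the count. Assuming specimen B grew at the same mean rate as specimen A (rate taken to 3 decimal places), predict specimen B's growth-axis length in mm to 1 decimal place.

Specimen A: adjusted count: 895 − 16 + 13 = 892 annual rings.
A: Mean rate = 431.1 mm / 892 years ≈ 0.483 mm per year.
Length of B = 0.483 × 701 = 338.6 mm.

338.6 mm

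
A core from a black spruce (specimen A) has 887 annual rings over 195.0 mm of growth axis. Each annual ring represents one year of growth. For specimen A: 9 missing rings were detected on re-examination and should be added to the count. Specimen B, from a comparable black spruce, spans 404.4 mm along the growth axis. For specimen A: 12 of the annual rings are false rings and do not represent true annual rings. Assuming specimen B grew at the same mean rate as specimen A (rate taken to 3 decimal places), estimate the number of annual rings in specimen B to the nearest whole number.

Specimen A: true annual ring count = 887 − 12 + 9 = 884.
A: Mean rate = 195.0 mm / 884 years ≈ 0.221 mm per year.
For B, 404.4 / 0.221 = 1829.86 years ≈ 1830 annual rings.

1830 annual rings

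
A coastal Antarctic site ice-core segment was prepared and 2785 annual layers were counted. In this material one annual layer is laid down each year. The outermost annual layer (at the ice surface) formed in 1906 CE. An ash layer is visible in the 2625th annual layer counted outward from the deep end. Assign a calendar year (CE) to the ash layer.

The ash layer sits at annual layer 2625 from the deep end, so 2785 − 2625 = 160 annual layers formed after it.
1906 − 160 = 1746 CE.

1746 CE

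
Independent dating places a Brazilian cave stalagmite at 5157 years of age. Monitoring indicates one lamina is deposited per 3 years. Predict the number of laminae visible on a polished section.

Expected laminae: 5157 / 3 = 1719.
So 1719 laminae should be present.

1719 laminae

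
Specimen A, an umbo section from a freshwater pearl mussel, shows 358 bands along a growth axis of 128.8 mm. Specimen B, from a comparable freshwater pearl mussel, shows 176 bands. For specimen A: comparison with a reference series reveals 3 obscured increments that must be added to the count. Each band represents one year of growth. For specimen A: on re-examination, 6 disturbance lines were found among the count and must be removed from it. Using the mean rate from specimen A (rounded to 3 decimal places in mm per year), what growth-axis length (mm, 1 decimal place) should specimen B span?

63.9 mm

Specimen A: adjusted count: 358 − 6 + 3 = 355 bands.
A: Mean rate = 128.8 mm / 355 years ≈ 0.363 mm/year.
For B, 0.363 mm/year × 176 years = 63.9 mm.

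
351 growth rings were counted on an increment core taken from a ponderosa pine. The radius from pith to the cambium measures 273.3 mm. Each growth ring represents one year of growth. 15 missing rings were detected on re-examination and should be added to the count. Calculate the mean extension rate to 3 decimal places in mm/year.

Adjusted count: 351 + 15 = 366 growth rings.
Extension rate ≈ 273.3 / 366 = 0.747 mm/year.

0.747 mm/year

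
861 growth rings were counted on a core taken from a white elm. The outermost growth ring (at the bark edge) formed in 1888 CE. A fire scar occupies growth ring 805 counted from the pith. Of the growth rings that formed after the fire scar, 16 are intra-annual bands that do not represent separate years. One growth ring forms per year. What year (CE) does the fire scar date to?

861 − 805 = 56 growth rings lie beyond the fire scar toward the bark edge.
56 − 16 false = 40 true growth rings after the fire scar.
Counting back 40 years from 1888 CE places the fire scar in 1888 − 40 = 1848 CE.

1848 CE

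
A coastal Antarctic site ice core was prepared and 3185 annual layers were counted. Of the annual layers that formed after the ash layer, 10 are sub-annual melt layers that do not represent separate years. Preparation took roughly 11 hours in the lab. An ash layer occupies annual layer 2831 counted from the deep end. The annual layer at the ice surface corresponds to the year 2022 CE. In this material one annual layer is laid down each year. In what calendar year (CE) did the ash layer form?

Between annual layer 2831 and the ice surface there are 3185 − 2831 = 354 annual layers.
354 − 10 false = 344 true annual layers after the ash layer.
The annual layer at the ice surface is 2022 CE, so the ash layer dates to 2022 − 344 = 1678 CE.

1678 CE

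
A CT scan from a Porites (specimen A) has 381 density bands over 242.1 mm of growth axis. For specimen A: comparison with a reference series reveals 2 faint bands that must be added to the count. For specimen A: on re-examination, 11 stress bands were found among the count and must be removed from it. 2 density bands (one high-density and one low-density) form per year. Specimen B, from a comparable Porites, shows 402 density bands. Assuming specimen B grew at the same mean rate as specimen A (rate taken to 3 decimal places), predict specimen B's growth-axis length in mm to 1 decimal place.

261.7 mm

Specimen A: adjusted count: 381 − 11 + 2 = 372 density bands.
Specimen A: 372 density bands at 2 per year is 372 / 2 = 186 years.
A: 242.1 mm over 186 years gives 242.1 / 186 ≈ 1.302 mm per year.
Specimen B: dividing by 2 density bands per year: 402 / 2 = 201 years. Length of B = 1.302 × 201 = 261.7 mm.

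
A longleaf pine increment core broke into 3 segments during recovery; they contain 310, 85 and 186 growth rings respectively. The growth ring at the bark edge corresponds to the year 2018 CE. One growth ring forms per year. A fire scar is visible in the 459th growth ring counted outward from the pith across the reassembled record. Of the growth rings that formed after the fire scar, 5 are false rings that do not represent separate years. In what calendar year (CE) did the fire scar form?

1901 CE

Total growth rings = 310 + 85 + 186 = 581.
581 − 459 = 122 growth rings lie beyond the fire scar toward the bark edge.
122 − 5 false = 117 true growth rings after the fire scar.
The growth ring at the bark edge is 2018 CE, so the fire scar dates to 2018 − 117 = 1901 CE.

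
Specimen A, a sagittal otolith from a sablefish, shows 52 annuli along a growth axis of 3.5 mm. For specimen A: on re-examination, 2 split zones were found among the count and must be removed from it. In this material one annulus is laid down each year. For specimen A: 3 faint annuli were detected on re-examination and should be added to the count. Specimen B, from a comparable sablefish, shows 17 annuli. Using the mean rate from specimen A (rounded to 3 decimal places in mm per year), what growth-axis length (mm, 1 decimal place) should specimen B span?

Specimen A: true annulus count = 52 − 2 + 3 = 53.
A: Extension rate ≈ 3.5 / 53 = 0.066 mm/yr.
B's length ≈ 0.066 × 17 = 1.1 mm.

1.1 mm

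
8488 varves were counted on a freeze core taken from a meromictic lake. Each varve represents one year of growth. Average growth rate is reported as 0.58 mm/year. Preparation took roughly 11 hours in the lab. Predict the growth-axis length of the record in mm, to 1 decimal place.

The record spans 8488 years at 0.58 mm per year.
Predicted length = 0.58 mm/year × 8488 years = 4923.0 mm.

4923.0 mm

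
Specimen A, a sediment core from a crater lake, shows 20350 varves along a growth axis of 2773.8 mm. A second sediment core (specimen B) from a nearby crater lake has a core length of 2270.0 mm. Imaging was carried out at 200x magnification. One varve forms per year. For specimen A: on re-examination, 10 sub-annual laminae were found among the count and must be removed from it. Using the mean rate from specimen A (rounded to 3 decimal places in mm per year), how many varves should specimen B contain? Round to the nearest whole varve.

16691 varves

Specimen A: adjusted count: 20350 − 10 = 20340 varves.
A: 2773.8 mm over 20340 years gives 2773.8 / 20340 ≈ 0.136 mm/year.
For B, 2270.0 / 0.136 = 16691.18 years ≈ 16691 varves.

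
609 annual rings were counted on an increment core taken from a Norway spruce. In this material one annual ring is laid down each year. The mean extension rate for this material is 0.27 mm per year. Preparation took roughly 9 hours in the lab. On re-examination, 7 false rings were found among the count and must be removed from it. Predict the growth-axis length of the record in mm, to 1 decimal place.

162.5 mm

Correcting the raw count gives 609 − 7 = 602 true annual rings.
Length ≈ 0.27 × 602 = 162.5 mm.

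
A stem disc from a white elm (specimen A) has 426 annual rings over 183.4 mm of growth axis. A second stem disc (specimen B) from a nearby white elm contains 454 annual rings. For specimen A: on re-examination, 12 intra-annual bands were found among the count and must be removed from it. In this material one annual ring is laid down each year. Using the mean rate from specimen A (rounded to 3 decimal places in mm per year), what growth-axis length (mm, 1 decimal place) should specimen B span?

Specimen A: true annual ring count = 426 − 12 = 414.
A: 183.4 mm over 414 years gives 183.4 / 414 ≈ 0.443 mm per year.
B's length ≈ 0.443 × 454 = 201.1 mm.

201.1 mm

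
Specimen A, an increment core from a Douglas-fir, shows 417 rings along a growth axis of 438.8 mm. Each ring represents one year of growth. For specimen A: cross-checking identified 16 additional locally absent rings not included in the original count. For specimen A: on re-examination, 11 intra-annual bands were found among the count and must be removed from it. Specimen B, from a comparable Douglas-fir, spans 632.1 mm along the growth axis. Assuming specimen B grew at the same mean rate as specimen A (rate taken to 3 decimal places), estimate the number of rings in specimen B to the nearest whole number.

Specimen A: true ring count = 417 − 11 + 16 = 422.
A: Mean rate = 438.8 mm / 422 years ≈ 1.040 mm per year.
For B, 632.1 / 1.040 = 607.79 years ≈ 608 rings.

608 rings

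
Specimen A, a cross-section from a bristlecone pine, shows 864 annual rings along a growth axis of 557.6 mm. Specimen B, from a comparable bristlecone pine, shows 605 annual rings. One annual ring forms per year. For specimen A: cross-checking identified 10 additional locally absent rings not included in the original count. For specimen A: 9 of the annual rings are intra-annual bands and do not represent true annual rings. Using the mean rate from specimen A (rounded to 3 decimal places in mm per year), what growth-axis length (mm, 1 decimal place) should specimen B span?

390.2 mm

Specimen A: after corrections the count is 864 − 9 + 10 = 865 annual rings.
A: Extension rate ≈ 557.6 / 865 = 0.645 mm/year.
B's length ≈ 0.645 × 605 = 390.2 mm.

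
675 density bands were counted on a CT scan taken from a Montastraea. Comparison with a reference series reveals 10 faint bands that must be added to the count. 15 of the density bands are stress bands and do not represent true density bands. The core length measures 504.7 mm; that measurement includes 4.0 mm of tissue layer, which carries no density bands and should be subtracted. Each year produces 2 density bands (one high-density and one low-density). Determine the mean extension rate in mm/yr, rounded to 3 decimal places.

1.495 mm/yr

Adjusted count: 675 − 15 + 10 = 670 density bands.
Dividing by 2 density bands per year: 670 / 2 = 335 years.
Removing the 4.0 mm offcut leaves 504.7 − 4.0 = 500.7 mm.
500.7 mm over 335 years gives 500.7 / 335 ≈ 1.495 mm/yr.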